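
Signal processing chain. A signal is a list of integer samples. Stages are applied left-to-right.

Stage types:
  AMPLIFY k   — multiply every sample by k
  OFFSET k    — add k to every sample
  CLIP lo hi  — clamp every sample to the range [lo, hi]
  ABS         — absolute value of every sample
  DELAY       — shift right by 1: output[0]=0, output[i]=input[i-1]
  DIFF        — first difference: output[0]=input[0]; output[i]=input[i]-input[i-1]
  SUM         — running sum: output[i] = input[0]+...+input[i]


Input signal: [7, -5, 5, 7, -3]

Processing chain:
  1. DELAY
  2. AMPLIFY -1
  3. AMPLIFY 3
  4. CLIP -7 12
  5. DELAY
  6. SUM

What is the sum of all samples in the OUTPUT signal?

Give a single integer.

Answer: -4

Derivation:
Input: [7, -5, 5, 7, -3]
Stage 1 (DELAY): [0, 7, -5, 5, 7] = [0, 7, -5, 5, 7] -> [0, 7, -5, 5, 7]
Stage 2 (AMPLIFY -1): 0*-1=0, 7*-1=-7, -5*-1=5, 5*-1=-5, 7*-1=-7 -> [0, -7, 5, -5, -7]
Stage 3 (AMPLIFY 3): 0*3=0, -7*3=-21, 5*3=15, -5*3=-15, -7*3=-21 -> [0, -21, 15, -15, -21]
Stage 4 (CLIP -7 12): clip(0,-7,12)=0, clip(-21,-7,12)=-7, clip(15,-7,12)=12, clip(-15,-7,12)=-7, clip(-21,-7,12)=-7 -> [0, -7, 12, -7, -7]
Stage 5 (DELAY): [0, 0, -7, 12, -7] = [0, 0, -7, 12, -7] -> [0, 0, -7, 12, -7]
Stage 6 (SUM): sum[0..0]=0, sum[0..1]=0, sum[0..2]=-7, sum[0..3]=5, sum[0..4]=-2 -> [0, 0, -7, 5, -2]
Output sum: -4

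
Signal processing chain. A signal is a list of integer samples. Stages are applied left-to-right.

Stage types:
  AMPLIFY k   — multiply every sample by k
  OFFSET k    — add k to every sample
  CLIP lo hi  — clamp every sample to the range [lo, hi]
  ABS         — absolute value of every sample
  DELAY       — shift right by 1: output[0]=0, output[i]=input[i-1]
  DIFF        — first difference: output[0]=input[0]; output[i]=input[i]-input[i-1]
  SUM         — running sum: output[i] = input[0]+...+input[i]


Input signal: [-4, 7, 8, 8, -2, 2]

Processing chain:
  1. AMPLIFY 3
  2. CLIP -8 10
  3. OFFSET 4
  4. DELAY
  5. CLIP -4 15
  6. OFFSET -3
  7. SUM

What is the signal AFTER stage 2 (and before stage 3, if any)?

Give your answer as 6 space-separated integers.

Answer: -8 10 10 10 -6 6

Derivation:
Input: [-4, 7, 8, 8, -2, 2]
Stage 1 (AMPLIFY 3): -4*3=-12, 7*3=21, 8*3=24, 8*3=24, -2*3=-6, 2*3=6 -> [-12, 21, 24, 24, -6, 6]
Stage 2 (CLIP -8 10): clip(-12,-8,10)=-8, clip(21,-8,10)=10, clip(24,-8,10)=10, clip(24,-8,10)=10, clip(-6,-8,10)=-6, clip(6,-8,10)=6 -> [-8, 10, 10, 10, -6, 6]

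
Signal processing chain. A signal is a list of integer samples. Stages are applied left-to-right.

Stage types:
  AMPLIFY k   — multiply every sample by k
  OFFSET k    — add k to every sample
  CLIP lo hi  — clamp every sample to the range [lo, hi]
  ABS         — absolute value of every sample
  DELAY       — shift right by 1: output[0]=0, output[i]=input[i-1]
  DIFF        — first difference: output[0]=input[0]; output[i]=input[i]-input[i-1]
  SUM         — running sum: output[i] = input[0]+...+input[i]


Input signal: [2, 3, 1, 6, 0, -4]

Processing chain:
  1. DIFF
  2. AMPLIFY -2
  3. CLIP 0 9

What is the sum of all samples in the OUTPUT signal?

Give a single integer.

Answer: 21

Derivation:
Input: [2, 3, 1, 6, 0, -4]
Stage 1 (DIFF): s[0]=2, 3-2=1, 1-3=-2, 6-1=5, 0-6=-6, -4-0=-4 -> [2, 1, -2, 5, -6, -4]
Stage 2 (AMPLIFY -2): 2*-2=-4, 1*-2=-2, -2*-2=4, 5*-2=-10, -6*-2=12, -4*-2=8 -> [-4, -2, 4, -10, 12, 8]
Stage 3 (CLIP 0 9): clip(-4,0,9)=0, clip(-2,0,9)=0, clip(4,0,9)=4, clip(-10,0,9)=0, clip(12,0,9)=9, clip(8,0,9)=8 -> [0, 0, 4, 0, 9, 8]
Output sum: 21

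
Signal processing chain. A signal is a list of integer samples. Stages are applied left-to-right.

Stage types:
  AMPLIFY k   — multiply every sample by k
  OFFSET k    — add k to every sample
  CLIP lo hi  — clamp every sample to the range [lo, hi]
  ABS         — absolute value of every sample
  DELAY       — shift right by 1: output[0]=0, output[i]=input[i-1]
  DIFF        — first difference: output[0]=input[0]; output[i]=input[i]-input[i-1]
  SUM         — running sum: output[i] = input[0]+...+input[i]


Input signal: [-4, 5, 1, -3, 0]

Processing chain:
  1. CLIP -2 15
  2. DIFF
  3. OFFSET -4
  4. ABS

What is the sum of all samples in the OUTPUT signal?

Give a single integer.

Answer: 26

Derivation:
Input: [-4, 5, 1, -3, 0]
Stage 1 (CLIP -2 15): clip(-4,-2,15)=-2, clip(5,-2,15)=5, clip(1,-2,15)=1, clip(-3,-2,15)=-2, clip(0,-2,15)=0 -> [-2, 5, 1, -2, 0]
Stage 2 (DIFF): s[0]=-2, 5--2=7, 1-5=-4, -2-1=-3, 0--2=2 -> [-2, 7, -4, -3, 2]
Stage 3 (OFFSET -4): -2+-4=-6, 7+-4=3, -4+-4=-8, -3+-4=-7, 2+-4=-2 -> [-6, 3, -8, -7, -2]
Stage 4 (ABS): |-6|=6, |3|=3, |-8|=8, |-7|=7, |-2|=2 -> [6, 3, 8, 7, 2]
Output sum: 26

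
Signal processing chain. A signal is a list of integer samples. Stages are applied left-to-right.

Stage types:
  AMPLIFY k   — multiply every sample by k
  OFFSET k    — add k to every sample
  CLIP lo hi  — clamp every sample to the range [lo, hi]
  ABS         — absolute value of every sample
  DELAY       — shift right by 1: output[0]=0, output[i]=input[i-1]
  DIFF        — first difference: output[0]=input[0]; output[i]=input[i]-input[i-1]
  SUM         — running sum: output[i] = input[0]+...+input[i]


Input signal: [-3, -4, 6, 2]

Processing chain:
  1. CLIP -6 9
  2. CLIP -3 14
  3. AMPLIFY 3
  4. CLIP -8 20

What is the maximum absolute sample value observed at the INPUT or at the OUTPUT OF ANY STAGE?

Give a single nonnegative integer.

Answer: 18

Derivation:
Input: [-3, -4, 6, 2] (max |s|=6)
Stage 1 (CLIP -6 9): clip(-3,-6,9)=-3, clip(-4,-6,9)=-4, clip(6,-6,9)=6, clip(2,-6,9)=2 -> [-3, -4, 6, 2] (max |s|=6)
Stage 2 (CLIP -3 14): clip(-3,-3,14)=-3, clip(-4,-3,14)=-3, clip(6,-3,14)=6, clip(2,-3,14)=2 -> [-3, -3, 6, 2] (max |s|=6)
Stage 3 (AMPLIFY 3): -3*3=-9, -3*3=-9, 6*3=18, 2*3=6 -> [-9, -9, 18, 6] (max |s|=18)
Stage 4 (CLIP -8 20): clip(-9,-8,20)=-8, clip(-9,-8,20)=-8, clip(18,-8,20)=18, clip(6,-8,20)=6 -> [-8, -8, 18, 6] (max |s|=18)
Overall max amplitude: 18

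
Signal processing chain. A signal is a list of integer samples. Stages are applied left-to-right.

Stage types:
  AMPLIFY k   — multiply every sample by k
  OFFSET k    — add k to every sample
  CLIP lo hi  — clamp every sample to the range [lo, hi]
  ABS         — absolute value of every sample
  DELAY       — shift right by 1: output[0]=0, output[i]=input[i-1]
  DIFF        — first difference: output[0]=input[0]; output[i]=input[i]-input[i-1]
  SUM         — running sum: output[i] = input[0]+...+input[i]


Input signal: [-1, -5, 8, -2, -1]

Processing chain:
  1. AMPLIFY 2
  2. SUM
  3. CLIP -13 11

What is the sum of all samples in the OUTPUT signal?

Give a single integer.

Input: [-1, -5, 8, -2, -1]
Stage 1 (AMPLIFY 2): -1*2=-2, -5*2=-10, 8*2=16, -2*2=-4, -1*2=-2 -> [-2, -10, 16, -4, -2]
Stage 2 (SUM): sum[0..0]=-2, sum[0..1]=-12, sum[0..2]=4, sum[0..3]=0, sum[0..4]=-2 -> [-2, -12, 4, 0, -2]
Stage 3 (CLIP -13 11): clip(-2,-13,11)=-2, clip(-12,-13,11)=-12, clip(4,-13,11)=4, clip(0,-13,11)=0, clip(-2,-13,11)=-2 -> [-2, -12, 4, 0, -2]
Output sum: -12

Answer: -12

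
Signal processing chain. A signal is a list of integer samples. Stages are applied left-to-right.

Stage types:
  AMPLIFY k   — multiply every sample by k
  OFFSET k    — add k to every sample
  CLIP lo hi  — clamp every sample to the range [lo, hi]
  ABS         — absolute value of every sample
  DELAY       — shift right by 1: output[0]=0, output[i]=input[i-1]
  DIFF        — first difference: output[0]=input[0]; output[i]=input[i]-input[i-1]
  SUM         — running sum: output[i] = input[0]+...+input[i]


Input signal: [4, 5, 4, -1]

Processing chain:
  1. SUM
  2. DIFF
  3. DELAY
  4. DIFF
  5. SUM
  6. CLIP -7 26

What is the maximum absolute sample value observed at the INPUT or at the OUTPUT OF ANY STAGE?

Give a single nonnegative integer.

Answer: 13

Derivation:
Input: [4, 5, 4, -1] (max |s|=5)
Stage 1 (SUM): sum[0..0]=4, sum[0..1]=9, sum[0..2]=13, sum[0..3]=12 -> [4, 9, 13, 12] (max |s|=13)
Stage 2 (DIFF): s[0]=4, 9-4=5, 13-9=4, 12-13=-1 -> [4, 5, 4, -1] (max |s|=5)
Stage 3 (DELAY): [0, 4, 5, 4] = [0, 4, 5, 4] -> [0, 4, 5, 4] (max |s|=5)
Stage 4 (DIFF): s[0]=0, 4-0=4, 5-4=1, 4-5=-1 -> [0, 4, 1, -1] (max |s|=4)
Stage 5 (SUM): sum[0..0]=0, sum[0..1]=4, sum[0..2]=5, sum[0..3]=4 -> [0, 4, 5, 4] (max |s|=5)
Stage 6 (CLIP -7 26): clip(0,-7,26)=0, clip(4,-7,26)=4, clip(5,-7,26)=5, clip(4,-7,26)=4 -> [0, 4, 5, 4] (max |s|=5)
Overall max amplitude: 13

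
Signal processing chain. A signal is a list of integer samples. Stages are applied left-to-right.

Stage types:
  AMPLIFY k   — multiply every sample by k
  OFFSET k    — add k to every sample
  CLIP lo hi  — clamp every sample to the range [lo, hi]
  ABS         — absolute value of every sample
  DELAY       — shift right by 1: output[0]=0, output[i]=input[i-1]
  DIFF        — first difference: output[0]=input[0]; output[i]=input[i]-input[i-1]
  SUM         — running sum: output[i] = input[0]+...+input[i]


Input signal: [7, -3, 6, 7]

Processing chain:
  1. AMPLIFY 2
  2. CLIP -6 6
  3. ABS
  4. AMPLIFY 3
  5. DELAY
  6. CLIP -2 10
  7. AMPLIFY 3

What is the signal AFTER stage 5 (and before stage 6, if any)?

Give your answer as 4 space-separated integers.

Answer: 0 18 18 18

Derivation:
Input: [7, -3, 6, 7]
Stage 1 (AMPLIFY 2): 7*2=14, -3*2=-6, 6*2=12, 7*2=14 -> [14, -6, 12, 14]
Stage 2 (CLIP -6 6): clip(14,-6,6)=6, clip(-6,-6,6)=-6, clip(12,-6,6)=6, clip(14,-6,6)=6 -> [6, -6, 6, 6]
Stage 3 (ABS): |6|=6, |-6|=6, |6|=6, |6|=6 -> [6, 6, 6, 6]
Stage 4 (AMPLIFY 3): 6*3=18, 6*3=18, 6*3=18, 6*3=18 -> [18, 18, 18, 18]
Stage 5 (DELAY): [0, 18, 18, 18] = [0, 18, 18, 18] -> [0, 18, 18, 18]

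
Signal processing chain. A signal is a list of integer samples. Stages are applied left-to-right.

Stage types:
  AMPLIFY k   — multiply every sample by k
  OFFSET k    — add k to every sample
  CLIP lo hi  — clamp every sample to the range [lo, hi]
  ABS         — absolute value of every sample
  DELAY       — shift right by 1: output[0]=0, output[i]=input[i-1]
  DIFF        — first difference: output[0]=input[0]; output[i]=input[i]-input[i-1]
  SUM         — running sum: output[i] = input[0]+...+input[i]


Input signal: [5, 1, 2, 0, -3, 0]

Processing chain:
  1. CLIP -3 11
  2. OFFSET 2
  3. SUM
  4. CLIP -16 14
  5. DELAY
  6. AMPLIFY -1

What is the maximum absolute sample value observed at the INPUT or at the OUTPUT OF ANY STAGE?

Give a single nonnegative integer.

Input: [5, 1, 2, 0, -3, 0] (max |s|=5)
Stage 1 (CLIP -3 11): clip(5,-3,11)=5, clip(1,-3,11)=1, clip(2,-3,11)=2, clip(0,-3,11)=0, clip(-3,-3,11)=-3, clip(0,-3,11)=0 -> [5, 1, 2, 0, -3, 0] (max |s|=5)
Stage 2 (OFFSET 2): 5+2=7, 1+2=3, 2+2=4, 0+2=2, -3+2=-1, 0+2=2 -> [7, 3, 4, 2, -1, 2] (max |s|=7)
Stage 3 (SUM): sum[0..0]=7, sum[0..1]=10, sum[0..2]=14, sum[0..3]=16, sum[0..4]=15, sum[0..5]=17 -> [7, 10, 14, 16, 15, 17] (max |s|=17)
Stage 4 (CLIP -16 14): clip(7,-16,14)=7, clip(10,-16,14)=10, clip(14,-16,14)=14, clip(16,-16,14)=14, clip(15,-16,14)=14, clip(17,-16,14)=14 -> [7, 10, 14, 14, 14, 14] (max |s|=14)
Stage 5 (DELAY): [0, 7, 10, 14, 14, 14] = [0, 7, 10, 14, 14, 14] -> [0, 7, 10, 14, 14, 14] (max |s|=14)
Stage 6 (AMPLIFY -1): 0*-1=0, 7*-1=-7, 10*-1=-10, 14*-1=-14, 14*-1=-14, 14*-1=-14 -> [0, -7, -10, -14, -14, -14] (max |s|=14)
Overall max amplitude: 17

Answer: 17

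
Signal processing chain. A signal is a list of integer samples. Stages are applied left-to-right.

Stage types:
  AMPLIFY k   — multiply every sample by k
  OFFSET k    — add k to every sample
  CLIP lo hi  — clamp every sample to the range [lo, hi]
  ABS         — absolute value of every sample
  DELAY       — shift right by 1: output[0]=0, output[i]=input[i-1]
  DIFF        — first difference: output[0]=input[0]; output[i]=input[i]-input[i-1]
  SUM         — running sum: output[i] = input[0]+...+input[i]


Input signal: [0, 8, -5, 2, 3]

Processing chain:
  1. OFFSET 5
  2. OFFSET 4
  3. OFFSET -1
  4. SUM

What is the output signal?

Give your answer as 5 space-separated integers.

Input: [0, 8, -5, 2, 3]
Stage 1 (OFFSET 5): 0+5=5, 8+5=13, -5+5=0, 2+5=7, 3+5=8 -> [5, 13, 0, 7, 8]
Stage 2 (OFFSET 4): 5+4=9, 13+4=17, 0+4=4, 7+4=11, 8+4=12 -> [9, 17, 4, 11, 12]
Stage 3 (OFFSET -1): 9+-1=8, 17+-1=16, 4+-1=3, 11+-1=10, 12+-1=11 -> [8, 16, 3, 10, 11]
Stage 4 (SUM): sum[0..0]=8, sum[0..1]=24, sum[0..2]=27, sum[0..3]=37, sum[0..4]=48 -> [8, 24, 27, 37, 48]

Answer: 8 24 27 37 48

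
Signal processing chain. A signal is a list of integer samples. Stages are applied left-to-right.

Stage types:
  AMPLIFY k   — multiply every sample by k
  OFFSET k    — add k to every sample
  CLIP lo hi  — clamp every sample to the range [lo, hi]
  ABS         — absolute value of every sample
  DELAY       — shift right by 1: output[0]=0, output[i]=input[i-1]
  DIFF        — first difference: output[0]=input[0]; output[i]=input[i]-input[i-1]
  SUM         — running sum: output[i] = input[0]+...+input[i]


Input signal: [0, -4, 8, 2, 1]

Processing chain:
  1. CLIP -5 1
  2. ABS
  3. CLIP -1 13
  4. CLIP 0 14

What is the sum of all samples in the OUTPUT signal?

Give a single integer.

Answer: 7

Derivation:
Input: [0, -4, 8, 2, 1]
Stage 1 (CLIP -5 1): clip(0,-5,1)=0, clip(-4,-5,1)=-4, clip(8,-5,1)=1, clip(2,-5,1)=1, clip(1,-5,1)=1 -> [0, -4, 1, 1, 1]
Stage 2 (ABS): |0|=0, |-4|=4, |1|=1, |1|=1, |1|=1 -> [0, 4, 1, 1, 1]
Stage 3 (CLIP -1 13): clip(0,-1,13)=0, clip(4,-1,13)=4, clip(1,-1,13)=1, clip(1,-1,13)=1, clip(1,-1,13)=1 -> [0, 4, 1, 1, 1]
Stage 4 (CLIP 0 14): clip(0,0,14)=0, clip(4,0,14)=4, clip(1,0,14)=1, clip(1,0,14)=1, clip(1,0,14)=1 -> [0, 4, 1, 1, 1]
Output sum: 7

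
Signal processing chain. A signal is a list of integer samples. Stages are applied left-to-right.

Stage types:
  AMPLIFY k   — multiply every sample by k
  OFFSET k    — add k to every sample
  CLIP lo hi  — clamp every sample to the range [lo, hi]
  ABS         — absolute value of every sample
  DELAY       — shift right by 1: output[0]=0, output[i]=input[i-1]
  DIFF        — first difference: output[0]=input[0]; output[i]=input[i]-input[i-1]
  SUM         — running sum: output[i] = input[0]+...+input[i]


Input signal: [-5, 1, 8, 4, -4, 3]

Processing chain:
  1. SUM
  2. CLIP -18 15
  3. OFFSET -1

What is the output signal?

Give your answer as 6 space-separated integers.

Answer: -6 -5 3 7 3 6

Derivation:
Input: [-5, 1, 8, 4, -4, 3]
Stage 1 (SUM): sum[0..0]=-5, sum[0..1]=-4, sum[0..2]=4, sum[0..3]=8, sum[0..4]=4, sum[0..5]=7 -> [-5, -4, 4, 8, 4, 7]
Stage 2 (CLIP -18 15): clip(-5,-18,15)=-5, clip(-4,-18,15)=-4, clip(4,-18,15)=4, clip(8,-18,15)=8, clip(4,-18,15)=4, clip(7,-18,15)=7 -> [-5, -4, 4, 8, 4, 7]
Stage 3 (OFFSET -1): -5+-1=-6, -4+-1=-5, 4+-1=3, 8+-1=7, 4+-1=3, 7+-1=6 -> [-6, -5, 3, 7, 3, 6]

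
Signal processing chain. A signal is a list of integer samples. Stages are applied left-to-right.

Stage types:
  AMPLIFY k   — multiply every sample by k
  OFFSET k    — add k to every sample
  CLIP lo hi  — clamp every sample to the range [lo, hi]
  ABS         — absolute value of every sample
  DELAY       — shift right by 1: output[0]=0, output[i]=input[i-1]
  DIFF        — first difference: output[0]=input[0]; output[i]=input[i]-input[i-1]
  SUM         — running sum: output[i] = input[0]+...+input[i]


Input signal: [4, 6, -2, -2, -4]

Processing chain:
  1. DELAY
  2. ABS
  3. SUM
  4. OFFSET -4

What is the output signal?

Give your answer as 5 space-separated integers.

Answer: -4 0 6 8 10

Derivation:
Input: [4, 6, -2, -2, -4]
Stage 1 (DELAY): [0, 4, 6, -2, -2] = [0, 4, 6, -2, -2] -> [0, 4, 6, -2, -2]
Stage 2 (ABS): |0|=0, |4|=4, |6|=6, |-2|=2, |-2|=2 -> [0, 4, 6, 2, 2]
Stage 3 (SUM): sum[0..0]=0, sum[0..1]=4, sum[0..2]=10, sum[0..3]=12, sum[0..4]=14 -> [0, 4, 10, 12, 14]
Stage 4 (OFFSET -4): 0+-4=-4, 4+-4=0, 10+-4=6, 12+-4=8, 14+-4=10 -> [-4, 0, 6, 8, 10]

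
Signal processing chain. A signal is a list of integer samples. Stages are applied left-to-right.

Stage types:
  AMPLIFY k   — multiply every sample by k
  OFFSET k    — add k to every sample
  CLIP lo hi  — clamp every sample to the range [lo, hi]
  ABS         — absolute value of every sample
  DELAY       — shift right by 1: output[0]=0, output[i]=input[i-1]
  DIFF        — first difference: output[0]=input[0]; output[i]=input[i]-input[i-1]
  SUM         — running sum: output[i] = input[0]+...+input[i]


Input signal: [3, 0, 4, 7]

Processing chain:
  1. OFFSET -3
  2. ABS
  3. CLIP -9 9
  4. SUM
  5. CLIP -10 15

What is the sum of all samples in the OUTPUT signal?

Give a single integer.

Answer: 15

Derivation:
Input: [3, 0, 4, 7]
Stage 1 (OFFSET -3): 3+-3=0, 0+-3=-3, 4+-3=1, 7+-3=4 -> [0, -3, 1, 4]
Stage 2 (ABS): |0|=0, |-3|=3, |1|=1, |4|=4 -> [0, 3, 1, 4]
Stage 3 (CLIP -9 9): clip(0,-9,9)=0, clip(3,-9,9)=3, clip(1,-9,9)=1, clip(4,-9,9)=4 -> [0, 3, 1, 4]
Stage 4 (SUM): sum[0..0]=0, sum[0..1]=3, sum[0..2]=4, sum[0..3]=8 -> [0, 3, 4, 8]
Stage 5 (CLIP -10 15): clip(0,-10,15)=0, clip(3,-10,15)=3, clip(4,-10,15)=4, clip(8,-10,15)=8 -> [0, 3, 4, 8]
Output sum: 15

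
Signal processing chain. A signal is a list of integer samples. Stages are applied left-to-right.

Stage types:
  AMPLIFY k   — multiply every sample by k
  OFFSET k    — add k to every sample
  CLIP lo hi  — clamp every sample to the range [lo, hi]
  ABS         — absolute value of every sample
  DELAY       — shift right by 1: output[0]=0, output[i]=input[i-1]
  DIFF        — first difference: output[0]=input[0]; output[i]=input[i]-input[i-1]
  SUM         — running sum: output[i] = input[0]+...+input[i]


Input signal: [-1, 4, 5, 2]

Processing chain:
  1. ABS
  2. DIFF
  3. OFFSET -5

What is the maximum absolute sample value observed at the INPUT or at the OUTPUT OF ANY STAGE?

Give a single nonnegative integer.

Input: [-1, 4, 5, 2] (max |s|=5)
Stage 1 (ABS): |-1|=1, |4|=4, |5|=5, |2|=2 -> [1, 4, 5, 2] (max |s|=5)
Stage 2 (DIFF): s[0]=1, 4-1=3, 5-4=1, 2-5=-3 -> [1, 3, 1, -3] (max |s|=3)
Stage 3 (OFFSET -5): 1+-5=-4, 3+-5=-2, 1+-5=-4, -3+-5=-8 -> [-4, -2, -4, -8] (max |s|=8)
Overall max amplitude: 8

Answer: 8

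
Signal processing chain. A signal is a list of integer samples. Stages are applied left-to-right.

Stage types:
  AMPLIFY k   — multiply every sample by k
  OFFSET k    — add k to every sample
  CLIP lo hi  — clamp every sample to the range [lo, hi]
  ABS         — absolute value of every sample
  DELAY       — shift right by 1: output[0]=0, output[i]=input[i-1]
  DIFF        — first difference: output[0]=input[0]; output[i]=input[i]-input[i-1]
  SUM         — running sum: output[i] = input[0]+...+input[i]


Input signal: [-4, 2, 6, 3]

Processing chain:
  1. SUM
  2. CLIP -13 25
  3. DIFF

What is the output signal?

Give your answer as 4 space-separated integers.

Input: [-4, 2, 6, 3]
Stage 1 (SUM): sum[0..0]=-4, sum[0..1]=-2, sum[0..2]=4, sum[0..3]=7 -> [-4, -2, 4, 7]
Stage 2 (CLIP -13 25): clip(-4,-13,25)=-4, clip(-2,-13,25)=-2, clip(4,-13,25)=4, clip(7,-13,25)=7 -> [-4, -2, 4, 7]
Stage 3 (DIFF): s[0]=-4, -2--4=2, 4--2=6, 7-4=3 -> [-4, 2, 6, 3]

Answer: -4 2 6 3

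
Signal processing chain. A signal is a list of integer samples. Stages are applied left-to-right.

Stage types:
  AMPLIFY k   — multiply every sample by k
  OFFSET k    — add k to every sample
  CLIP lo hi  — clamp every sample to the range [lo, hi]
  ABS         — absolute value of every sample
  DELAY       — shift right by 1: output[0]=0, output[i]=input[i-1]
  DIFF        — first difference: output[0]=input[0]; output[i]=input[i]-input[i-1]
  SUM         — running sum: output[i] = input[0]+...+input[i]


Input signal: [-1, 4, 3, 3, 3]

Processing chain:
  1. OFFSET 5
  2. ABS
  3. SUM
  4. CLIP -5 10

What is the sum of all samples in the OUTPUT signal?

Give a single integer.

Input: [-1, 4, 3, 3, 3]
Stage 1 (OFFSET 5): -1+5=4, 4+5=9, 3+5=8, 3+5=8, 3+5=8 -> [4, 9, 8, 8, 8]
Stage 2 (ABS): |4|=4, |9|=9, |8|=8, |8|=8, |8|=8 -> [4, 9, 8, 8, 8]
Stage 3 (SUM): sum[0..0]=4, sum[0..1]=13, sum[0..2]=21, sum[0..3]=29, sum[0..4]=37 -> [4, 13, 21, 29, 37]
Stage 4 (CLIP -5 10): clip(4,-5,10)=4, clip(13,-5,10)=10, clip(21,-5,10)=10, clip(29,-5,10)=10, clip(37,-5,10)=10 -> [4, 10, 10, 10, 10]
Output sum: 44

Answer: 44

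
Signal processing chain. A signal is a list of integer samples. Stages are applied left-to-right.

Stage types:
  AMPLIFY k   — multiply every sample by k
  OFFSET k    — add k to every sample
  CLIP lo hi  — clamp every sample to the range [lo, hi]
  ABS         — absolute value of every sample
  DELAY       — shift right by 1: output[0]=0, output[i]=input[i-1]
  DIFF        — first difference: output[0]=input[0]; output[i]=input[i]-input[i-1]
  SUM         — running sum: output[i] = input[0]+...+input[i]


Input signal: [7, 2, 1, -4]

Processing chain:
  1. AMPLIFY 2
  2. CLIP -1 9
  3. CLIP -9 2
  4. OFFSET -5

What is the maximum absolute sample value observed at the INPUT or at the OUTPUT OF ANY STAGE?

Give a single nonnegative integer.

Answer: 14

Derivation:
Input: [7, 2, 1, -4] (max |s|=7)
Stage 1 (AMPLIFY 2): 7*2=14, 2*2=4, 1*2=2, -4*2=-8 -> [14, 4, 2, -8] (max |s|=14)
Stage 2 (CLIP -1 9): clip(14,-1,9)=9, clip(4,-1,9)=4, clip(2,-1,9)=2, clip(-8,-1,9)=-1 -> [9, 4, 2, -1] (max |s|=9)
Stage 3 (CLIP -9 2): clip(9,-9,2)=2, clip(4,-9,2)=2, clip(2,-9,2)=2, clip(-1,-9,2)=-1 -> [2, 2, 2, -1] (max |s|=2)
Stage 4 (OFFSET -5): 2+-5=-3, 2+-5=-3, 2+-5=-3, -1+-5=-6 -> [-3, -3, -3, -6] (max |s|=6)
Overall max amplitude: 14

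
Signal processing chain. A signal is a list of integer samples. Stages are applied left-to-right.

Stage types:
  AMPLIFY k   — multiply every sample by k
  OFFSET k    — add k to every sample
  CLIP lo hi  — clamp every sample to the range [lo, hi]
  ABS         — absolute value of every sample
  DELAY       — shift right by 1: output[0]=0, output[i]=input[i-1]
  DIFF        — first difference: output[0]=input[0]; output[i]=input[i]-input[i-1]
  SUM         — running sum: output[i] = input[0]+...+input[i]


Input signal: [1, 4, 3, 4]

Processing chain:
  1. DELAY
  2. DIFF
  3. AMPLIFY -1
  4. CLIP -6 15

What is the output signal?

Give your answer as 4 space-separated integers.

Input: [1, 4, 3, 4]
Stage 1 (DELAY): [0, 1, 4, 3] = [0, 1, 4, 3] -> [0, 1, 4, 3]
Stage 2 (DIFF): s[0]=0, 1-0=1, 4-1=3, 3-4=-1 -> [0, 1, 3, -1]
Stage 3 (AMPLIFY -1): 0*-1=0, 1*-1=-1, 3*-1=-3, -1*-1=1 -> [0, -1, -3, 1]
Stage 4 (CLIP -6 15): clip(0,-6,15)=0, clip(-1,-6,15)=-1, clip(-3,-6,15)=-3, clip(1,-6,15)=1 -> [0, -1, -3, 1]

Answer: 0 -1 -3 1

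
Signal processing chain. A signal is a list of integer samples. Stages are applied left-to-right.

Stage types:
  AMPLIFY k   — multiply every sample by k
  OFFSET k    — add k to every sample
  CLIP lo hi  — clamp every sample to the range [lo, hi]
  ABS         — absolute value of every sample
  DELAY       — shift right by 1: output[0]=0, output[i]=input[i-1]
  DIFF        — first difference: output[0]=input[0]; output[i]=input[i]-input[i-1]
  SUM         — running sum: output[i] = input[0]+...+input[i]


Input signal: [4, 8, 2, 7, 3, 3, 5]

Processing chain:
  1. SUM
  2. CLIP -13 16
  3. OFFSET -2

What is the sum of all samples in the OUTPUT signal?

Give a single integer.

Input: [4, 8, 2, 7, 3, 3, 5]
Stage 1 (SUM): sum[0..0]=4, sum[0..1]=12, sum[0..2]=14, sum[0..3]=21, sum[0..4]=24, sum[0..5]=27, sum[0..6]=32 -> [4, 12, 14, 21, 24, 27, 32]
Stage 2 (CLIP -13 16): clip(4,-13,16)=4, clip(12,-13,16)=12, clip(14,-13,16)=14, clip(21,-13,16)=16, clip(24,-13,16)=16, clip(27,-13,16)=16, clip(32,-13,16)=16 -> [4, 12, 14, 16, 16, 16, 16]
Stage 3 (OFFSET -2): 4+-2=2, 12+-2=10, 14+-2=12, 16+-2=14, 16+-2=14, 16+-2=14, 16+-2=14 -> [2, 10, 12, 14, 14, 14, 14]
Output sum: 80

Answer: 80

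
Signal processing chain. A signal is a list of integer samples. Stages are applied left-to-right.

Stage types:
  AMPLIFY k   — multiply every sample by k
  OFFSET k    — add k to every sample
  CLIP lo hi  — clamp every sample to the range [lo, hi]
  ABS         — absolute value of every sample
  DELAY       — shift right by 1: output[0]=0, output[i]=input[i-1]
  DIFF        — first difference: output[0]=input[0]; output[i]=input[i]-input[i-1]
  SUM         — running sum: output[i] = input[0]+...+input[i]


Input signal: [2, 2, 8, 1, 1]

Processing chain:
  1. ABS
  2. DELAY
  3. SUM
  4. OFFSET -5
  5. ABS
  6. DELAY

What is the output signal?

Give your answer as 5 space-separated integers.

Input: [2, 2, 8, 1, 1]
Stage 1 (ABS): |2|=2, |2|=2, |8|=8, |1|=1, |1|=1 -> [2, 2, 8, 1, 1]
Stage 2 (DELAY): [0, 2, 2, 8, 1] = [0, 2, 2, 8, 1] -> [0, 2, 2, 8, 1]
Stage 3 (SUM): sum[0..0]=0, sum[0..1]=2, sum[0..2]=4, sum[0..3]=12, sum[0..4]=13 -> [0, 2, 4, 12, 13]
Stage 4 (OFFSET -5): 0+-5=-5, 2+-5=-3, 4+-5=-1, 12+-5=7, 13+-5=8 -> [-5, -3, -1, 7, 8]
Stage 5 (ABS): |-5|=5, |-3|=3, |-1|=1, |7|=7, |8|=8 -> [5, 3, 1, 7, 8]
Stage 6 (DELAY): [0, 5, 3, 1, 7] = [0, 5, 3, 1, 7] -> [0, 5, 3, 1, 7]

Answer: 0 5 3 1 7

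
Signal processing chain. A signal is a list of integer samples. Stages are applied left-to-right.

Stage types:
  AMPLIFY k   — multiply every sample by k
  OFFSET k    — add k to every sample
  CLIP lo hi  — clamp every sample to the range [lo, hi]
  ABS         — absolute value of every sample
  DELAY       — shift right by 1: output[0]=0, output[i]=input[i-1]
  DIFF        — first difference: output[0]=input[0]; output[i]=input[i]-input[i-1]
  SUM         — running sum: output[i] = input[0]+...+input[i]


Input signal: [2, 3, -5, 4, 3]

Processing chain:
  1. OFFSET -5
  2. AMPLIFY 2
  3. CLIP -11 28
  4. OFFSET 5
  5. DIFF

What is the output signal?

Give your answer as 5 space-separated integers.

Answer: -1 2 -7 9 -2

Derivation:
Input: [2, 3, -5, 4, 3]
Stage 1 (OFFSET -5): 2+-5=-3, 3+-5=-2, -5+-5=-10, 4+-5=-1, 3+-5=-2 -> [-3, -2, -10, -1, -2]
Stage 2 (AMPLIFY 2): -3*2=-6, -2*2=-4, -10*2=-20, -1*2=-2, -2*2=-4 -> [-6, -4, -20, -2, -4]
Stage 3 (CLIP -11 28): clip(-6,-11,28)=-6, clip(-4,-11,28)=-4, clip(-20,-11,28)=-11, clip(-2,-11,28)=-2, clip(-4,-11,28)=-4 -> [-6, -4, -11, -2, -4]
Stage 4 (OFFSET 5): -6+5=-1, -4+5=1, -11+5=-6, -2+5=3, -4+5=1 -> [-1, 1, -6, 3, 1]
Stage 5 (DIFF): s[0]=-1, 1--1=2, -6-1=-7, 3--6=9, 1-3=-2 -> [-1, 2, -7, 9, -2]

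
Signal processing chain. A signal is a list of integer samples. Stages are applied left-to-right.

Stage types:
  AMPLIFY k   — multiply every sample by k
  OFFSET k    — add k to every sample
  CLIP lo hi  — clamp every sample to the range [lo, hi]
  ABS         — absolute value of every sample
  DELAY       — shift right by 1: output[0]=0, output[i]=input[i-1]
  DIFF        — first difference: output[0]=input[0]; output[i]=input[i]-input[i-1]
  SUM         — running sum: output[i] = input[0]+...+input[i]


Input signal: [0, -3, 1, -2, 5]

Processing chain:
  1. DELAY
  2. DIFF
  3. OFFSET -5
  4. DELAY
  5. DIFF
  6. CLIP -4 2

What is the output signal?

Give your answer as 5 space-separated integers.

Input: [0, -3, 1, -2, 5]
Stage 1 (DELAY): [0, 0, -3, 1, -2] = [0, 0, -3, 1, -2] -> [0, 0, -3, 1, -2]
Stage 2 (DIFF): s[0]=0, 0-0=0, -3-0=-3, 1--3=4, -2-1=-3 -> [0, 0, -3, 4, -3]
Stage 3 (OFFSET -5): 0+-5=-5, 0+-5=-5, -3+-5=-8, 4+-5=-1, -3+-5=-8 -> [-5, -5, -8, -1, -8]
Stage 4 (DELAY): [0, -5, -5, -8, -1] = [0, -5, -5, -8, -1] -> [0, -5, -5, -8, -1]
Stage 5 (DIFF): s[0]=0, -5-0=-5, -5--5=0, -8--5=-3, -1--8=7 -> [0, -5, 0, -3, 7]
Stage 6 (CLIP -4 2): clip(0,-4,2)=0, clip(-5,-4,2)=-4, clip(0,-4,2)=0, clip(-3,-4,2)=-3, clip(7,-4,2)=2 -> [0, -4, 0, -3, 2]

Answer: 0 -4 0 -3 2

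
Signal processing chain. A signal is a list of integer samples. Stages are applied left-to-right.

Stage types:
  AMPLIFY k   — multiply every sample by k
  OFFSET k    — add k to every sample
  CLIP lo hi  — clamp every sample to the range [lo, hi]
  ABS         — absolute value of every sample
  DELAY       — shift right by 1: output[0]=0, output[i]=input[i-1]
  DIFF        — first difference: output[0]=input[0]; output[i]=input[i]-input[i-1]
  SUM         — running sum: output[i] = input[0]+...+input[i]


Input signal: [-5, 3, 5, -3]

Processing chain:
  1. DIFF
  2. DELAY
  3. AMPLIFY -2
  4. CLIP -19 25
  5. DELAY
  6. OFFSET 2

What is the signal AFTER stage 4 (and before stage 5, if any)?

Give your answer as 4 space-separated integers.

Answer: 0 10 -16 -4

Derivation:
Input: [-5, 3, 5, -3]
Stage 1 (DIFF): s[0]=-5, 3--5=8, 5-3=2, -3-5=-8 -> [-5, 8, 2, -8]
Stage 2 (DELAY): [0, -5, 8, 2] = [0, -5, 8, 2] -> [0, -5, 8, 2]
Stage 3 (AMPLIFY -2): 0*-2=0, -5*-2=10, 8*-2=-16, 2*-2=-4 -> [0, 10, -16, -4]
Stage 4 (CLIP -19 25): clip(0,-19,25)=0, clip(10,-19,25)=10, clip(-16,-19,25)=-16, clip(-4,-19,25)=-4 -> [0, 10, -16, -4]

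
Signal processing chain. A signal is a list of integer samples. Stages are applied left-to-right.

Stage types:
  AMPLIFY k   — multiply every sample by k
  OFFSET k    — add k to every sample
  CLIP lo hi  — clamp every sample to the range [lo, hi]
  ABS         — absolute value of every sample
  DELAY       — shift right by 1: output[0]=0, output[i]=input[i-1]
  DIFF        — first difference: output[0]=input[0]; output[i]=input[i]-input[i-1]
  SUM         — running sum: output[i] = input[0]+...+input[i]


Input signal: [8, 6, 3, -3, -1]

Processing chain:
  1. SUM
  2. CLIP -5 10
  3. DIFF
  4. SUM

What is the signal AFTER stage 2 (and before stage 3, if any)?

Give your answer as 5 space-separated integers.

Input: [8, 6, 3, -3, -1]
Stage 1 (SUM): sum[0..0]=8, sum[0..1]=14, sum[0..2]=17, sum[0..3]=14, sum[0..4]=13 -> [8, 14, 17, 14, 13]
Stage 2 (CLIP -5 10): clip(8,-5,10)=8, clip(14,-5,10)=10, clip(17,-5,10)=10, clip(14,-5,10)=10, clip(13,-5,10)=10 -> [8, 10, 10, 10, 10]

Answer: 8 10 10 10 10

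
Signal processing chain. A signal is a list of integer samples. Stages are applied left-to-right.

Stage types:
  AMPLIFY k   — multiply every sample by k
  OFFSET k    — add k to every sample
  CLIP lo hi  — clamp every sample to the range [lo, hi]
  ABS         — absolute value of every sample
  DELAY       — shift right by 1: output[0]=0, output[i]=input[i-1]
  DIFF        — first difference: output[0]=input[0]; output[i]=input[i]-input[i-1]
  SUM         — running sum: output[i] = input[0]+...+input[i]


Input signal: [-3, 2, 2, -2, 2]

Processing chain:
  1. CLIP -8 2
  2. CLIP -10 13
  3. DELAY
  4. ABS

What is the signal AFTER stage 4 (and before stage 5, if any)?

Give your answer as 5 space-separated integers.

Input: [-3, 2, 2, -2, 2]
Stage 1 (CLIP -8 2): clip(-3,-8,2)=-3, clip(2,-8,2)=2, clip(2,-8,2)=2, clip(-2,-8,2)=-2, clip(2,-8,2)=2 -> [-3, 2, 2, -2, 2]
Stage 2 (CLIP -10 13): clip(-3,-10,13)=-3, clip(2,-10,13)=2, clip(2,-10,13)=2, clip(-2,-10,13)=-2, clip(2,-10,13)=2 -> [-3, 2, 2, -2, 2]
Stage 3 (DELAY): [0, -3, 2, 2, -2] = [0, -3, 2, 2, -2] -> [0, -3, 2, 2, -2]
Stage 4 (ABS): |0|=0, |-3|=3, |2|=2, |2|=2, |-2|=2 -> [0, 3, 2, 2, 2]

Answer: 0 3 2 2 2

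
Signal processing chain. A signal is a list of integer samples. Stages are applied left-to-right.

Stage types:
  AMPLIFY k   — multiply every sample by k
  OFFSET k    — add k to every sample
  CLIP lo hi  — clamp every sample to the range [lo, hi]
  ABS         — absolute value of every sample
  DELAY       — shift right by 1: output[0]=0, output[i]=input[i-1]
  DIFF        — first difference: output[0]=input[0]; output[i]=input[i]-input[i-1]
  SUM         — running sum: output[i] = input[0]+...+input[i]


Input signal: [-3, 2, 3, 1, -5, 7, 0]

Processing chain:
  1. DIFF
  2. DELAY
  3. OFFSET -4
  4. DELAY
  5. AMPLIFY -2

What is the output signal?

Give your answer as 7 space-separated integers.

Answer: 0 8 14 -2 6 12 20

Derivation:
Input: [-3, 2, 3, 1, -5, 7, 0]
Stage 1 (DIFF): s[0]=-3, 2--3=5, 3-2=1, 1-3=-2, -5-1=-6, 7--5=12, 0-7=-7 -> [-3, 5, 1, -2, -6, 12, -7]
Stage 2 (DELAY): [0, -3, 5, 1, -2, -6, 12] = [0, -3, 5, 1, -2, -6, 12] -> [0, -3, 5, 1, -2, -6, 12]
Stage 3 (OFFSET -4): 0+-4=-4, -3+-4=-7, 5+-4=1, 1+-4=-3, -2+-4=-6, -6+-4=-10, 12+-4=8 -> [-4, -7, 1, -3, -6, -10, 8]
Stage 4 (DELAY): [0, -4, -7, 1, -3, -6, -10] = [0, -4, -7, 1, -3, -6, -10] -> [0, -4, -7, 1, -3, -6, -10]
Stage 5 (AMPLIFY -2): 0*-2=0, -4*-2=8, -7*-2=14, 1*-2=-2, -3*-2=6, -6*-2=12, -10*-2=20 -> [0, 8, 14, -2, 6, 12, 20]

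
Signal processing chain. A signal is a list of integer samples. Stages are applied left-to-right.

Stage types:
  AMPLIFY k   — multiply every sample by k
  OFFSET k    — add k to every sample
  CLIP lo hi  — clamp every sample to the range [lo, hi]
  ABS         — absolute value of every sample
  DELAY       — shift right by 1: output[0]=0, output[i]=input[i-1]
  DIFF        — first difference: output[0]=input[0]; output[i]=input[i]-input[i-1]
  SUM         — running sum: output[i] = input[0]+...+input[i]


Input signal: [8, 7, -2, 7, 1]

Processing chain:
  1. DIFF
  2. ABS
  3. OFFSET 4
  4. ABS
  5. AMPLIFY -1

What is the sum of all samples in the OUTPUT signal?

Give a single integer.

Answer: -53

Derivation:
Input: [8, 7, -2, 7, 1]
Stage 1 (DIFF): s[0]=8, 7-8=-1, -2-7=-9, 7--2=9, 1-7=-6 -> [8, -1, -9, 9, -6]
Stage 2 (ABS): |8|=8, |-1|=1, |-9|=9, |9|=9, |-6|=6 -> [8, 1, 9, 9, 6]
Stage 3 (OFFSET 4): 8+4=12, 1+4=5, 9+4=13, 9+4=13, 6+4=10 -> [12, 5, 13, 13, 10]
Stage 4 (ABS): |12|=12, |5|=5, |13|=13, |13|=13, |10|=10 -> [12, 5, 13, 13, 10]
Stage 5 (AMPLIFY -1): 12*-1=-12, 5*-1=-5, 13*-1=-13, 13*-1=-13, 10*-1=-10 -> [-12, -5, -13, -13, -10]
Output sum: -53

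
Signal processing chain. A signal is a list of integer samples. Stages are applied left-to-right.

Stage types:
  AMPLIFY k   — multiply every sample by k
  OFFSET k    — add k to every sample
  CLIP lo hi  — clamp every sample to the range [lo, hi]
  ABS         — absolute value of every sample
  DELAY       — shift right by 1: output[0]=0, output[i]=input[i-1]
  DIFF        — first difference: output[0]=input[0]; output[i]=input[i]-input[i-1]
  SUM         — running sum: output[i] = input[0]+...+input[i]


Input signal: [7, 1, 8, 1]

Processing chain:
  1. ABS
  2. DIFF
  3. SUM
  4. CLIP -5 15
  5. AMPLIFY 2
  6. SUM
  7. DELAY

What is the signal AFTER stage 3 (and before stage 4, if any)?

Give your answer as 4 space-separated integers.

Input: [7, 1, 8, 1]
Stage 1 (ABS): |7|=7, |1|=1, |8|=8, |1|=1 -> [7, 1, 8, 1]
Stage 2 (DIFF): s[0]=7, 1-7=-6, 8-1=7, 1-8=-7 -> [7, -6, 7, -7]
Stage 3 (SUM): sum[0..0]=7, sum[0..1]=1, sum[0..2]=8, sum[0..3]=1 -> [7, 1, 8, 1]

Answer: 7 1 8 1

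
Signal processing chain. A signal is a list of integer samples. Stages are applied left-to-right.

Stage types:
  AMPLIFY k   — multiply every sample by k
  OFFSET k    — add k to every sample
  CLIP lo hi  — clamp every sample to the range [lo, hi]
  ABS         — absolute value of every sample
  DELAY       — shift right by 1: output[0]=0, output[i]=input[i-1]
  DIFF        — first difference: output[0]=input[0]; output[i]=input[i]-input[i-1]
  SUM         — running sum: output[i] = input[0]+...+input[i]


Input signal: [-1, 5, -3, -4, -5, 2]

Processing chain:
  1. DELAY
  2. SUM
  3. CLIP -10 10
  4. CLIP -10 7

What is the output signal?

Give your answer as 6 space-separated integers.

Input: [-1, 5, -3, -4, -5, 2]
Stage 1 (DELAY): [0, -1, 5, -3, -4, -5] = [0, -1, 5, -3, -4, -5] -> [0, -1, 5, -3, -4, -5]
Stage 2 (SUM): sum[0..0]=0, sum[0..1]=-1, sum[0..2]=4, sum[0..3]=1, sum[0..4]=-3, sum[0..5]=-8 -> [0, -1, 4, 1, -3, -8]
Stage 3 (CLIP -10 10): clip(0,-10,10)=0, clip(-1,-10,10)=-1, clip(4,-10,10)=4, clip(1,-10,10)=1, clip(-3,-10,10)=-3, clip(-8,-10,10)=-8 -> [0, -1, 4, 1, -3, -8]
Stage 4 (CLIP -10 7): clip(0,-10,7)=0, clip(-1,-10,7)=-1, clip(4,-10,7)=4, clip(1,-10,7)=1, clip(-3,-10,7)=-3, clip(-8,-10,7)=-8 -> [0, -1, 4, 1, -3, -8]

Answer: 0 -1 4 1 -3 -8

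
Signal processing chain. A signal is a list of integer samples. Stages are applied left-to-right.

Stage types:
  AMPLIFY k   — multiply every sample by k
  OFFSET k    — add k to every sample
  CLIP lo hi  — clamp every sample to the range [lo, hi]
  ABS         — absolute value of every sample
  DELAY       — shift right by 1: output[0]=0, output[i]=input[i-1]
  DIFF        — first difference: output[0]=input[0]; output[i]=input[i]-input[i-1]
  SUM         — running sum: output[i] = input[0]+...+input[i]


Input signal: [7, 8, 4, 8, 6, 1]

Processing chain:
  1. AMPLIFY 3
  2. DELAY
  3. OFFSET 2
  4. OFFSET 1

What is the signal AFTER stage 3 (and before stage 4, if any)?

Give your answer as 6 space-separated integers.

Answer: 2 23 26 14 26 20

Derivation:
Input: [7, 8, 4, 8, 6, 1]
Stage 1 (AMPLIFY 3): 7*3=21, 8*3=24, 4*3=12, 8*3=24, 6*3=18, 1*3=3 -> [21, 24, 12, 24, 18, 3]
Stage 2 (DELAY): [0, 21, 24, 12, 24, 18] = [0, 21, 24, 12, 24, 18] -> [0, 21, 24, 12, 24, 18]
Stage 3 (OFFSET 2): 0+2=2, 21+2=23, 24+2=26, 12+2=14, 24+2=26, 18+2=20 -> [2, 23, 26, 14, 26, 20]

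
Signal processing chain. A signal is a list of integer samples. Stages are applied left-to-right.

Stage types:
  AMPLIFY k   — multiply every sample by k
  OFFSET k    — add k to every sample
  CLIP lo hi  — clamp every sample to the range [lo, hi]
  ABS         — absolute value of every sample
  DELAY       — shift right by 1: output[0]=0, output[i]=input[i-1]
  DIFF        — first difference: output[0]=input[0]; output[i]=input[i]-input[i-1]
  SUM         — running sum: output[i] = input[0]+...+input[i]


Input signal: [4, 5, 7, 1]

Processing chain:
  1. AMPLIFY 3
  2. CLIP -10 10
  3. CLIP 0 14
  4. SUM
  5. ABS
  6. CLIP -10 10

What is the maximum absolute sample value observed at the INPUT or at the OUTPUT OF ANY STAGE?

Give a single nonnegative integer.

Input: [4, 5, 7, 1] (max |s|=7)
Stage 1 (AMPLIFY 3): 4*3=12, 5*3=15, 7*3=21, 1*3=3 -> [12, 15, 21, 3] (max |s|=21)
Stage 2 (CLIP -10 10): clip(12,-10,10)=10, clip(15,-10,10)=10, clip(21,-10,10)=10, clip(3,-10,10)=3 -> [10, 10, 10, 3] (max |s|=10)
Stage 3 (CLIP 0 14): clip(10,0,14)=10, clip(10,0,14)=10, clip(10,0,14)=10, clip(3,0,14)=3 -> [10, 10, 10, 3] (max |s|=10)
Stage 4 (SUM): sum[0..0]=10, sum[0..1]=20, sum[0..2]=30, sum[0..3]=33 -> [10, 20, 30, 33] (max |s|=33)
Stage 5 (ABS): |10|=10, |20|=20, |30|=30, |33|=33 -> [10, 20, 30, 33] (max |s|=33)
Stage 6 (CLIP -10 10): clip(10,-10,10)=10, clip(20,-10,10)=10, clip(30,-10,10)=10, clip(33,-10,10)=10 -> [10, 10, 10, 10] (max |s|=10)
Overall max amplitude: 33

Answer: 33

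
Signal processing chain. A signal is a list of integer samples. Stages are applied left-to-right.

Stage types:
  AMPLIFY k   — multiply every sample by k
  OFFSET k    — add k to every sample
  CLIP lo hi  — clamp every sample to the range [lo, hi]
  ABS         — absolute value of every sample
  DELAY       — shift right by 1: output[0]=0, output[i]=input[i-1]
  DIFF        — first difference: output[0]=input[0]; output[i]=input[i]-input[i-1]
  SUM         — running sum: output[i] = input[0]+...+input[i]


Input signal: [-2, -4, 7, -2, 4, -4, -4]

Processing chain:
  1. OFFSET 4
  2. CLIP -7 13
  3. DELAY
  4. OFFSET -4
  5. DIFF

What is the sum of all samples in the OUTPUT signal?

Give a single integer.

Input: [-2, -4, 7, -2, 4, -4, -4]
Stage 1 (OFFSET 4): -2+4=2, -4+4=0, 7+4=11, -2+4=2, 4+4=8, -4+4=0, -4+4=0 -> [2, 0, 11, 2, 8, 0, 0]
Stage 2 (CLIP -7 13): clip(2,-7,13)=2, clip(0,-7,13)=0, clip(11,-7,13)=11, clip(2,-7,13)=2, clip(8,-7,13)=8, clip(0,-7,13)=0, clip(0,-7,13)=0 -> [2, 0, 11, 2, 8, 0, 0]
Stage 3 (DELAY): [0, 2, 0, 11, 2, 8, 0] = [0, 2, 0, 11, 2, 8, 0] -> [0, 2, 0, 11, 2, 8, 0]
Stage 4 (OFFSET -4): 0+-4=-4, 2+-4=-2, 0+-4=-4, 11+-4=7, 2+-4=-2, 8+-4=4, 0+-4=-4 -> [-4, -2, -4, 7, -2, 4, -4]
Stage 5 (DIFF): s[0]=-4, -2--4=2, -4--2=-2, 7--4=11, -2-7=-9, 4--2=6, -4-4=-8 -> [-4, 2, -2, 11, -9, 6, -8]
Output sum: -4

Answer: -4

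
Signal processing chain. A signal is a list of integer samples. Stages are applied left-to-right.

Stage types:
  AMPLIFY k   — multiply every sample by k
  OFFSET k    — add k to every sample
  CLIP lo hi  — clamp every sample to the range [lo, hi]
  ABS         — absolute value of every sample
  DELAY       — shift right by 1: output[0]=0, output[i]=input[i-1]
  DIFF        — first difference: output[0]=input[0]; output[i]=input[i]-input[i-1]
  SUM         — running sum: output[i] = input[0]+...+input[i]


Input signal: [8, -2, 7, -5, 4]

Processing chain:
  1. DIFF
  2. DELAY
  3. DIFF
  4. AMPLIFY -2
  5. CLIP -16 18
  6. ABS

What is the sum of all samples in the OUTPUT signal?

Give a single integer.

Input: [8, -2, 7, -5, 4]
Stage 1 (DIFF): s[0]=8, -2-8=-10, 7--2=9, -5-7=-12, 4--5=9 -> [8, -10, 9, -12, 9]
Stage 2 (DELAY): [0, 8, -10, 9, -12] = [0, 8, -10, 9, -12] -> [0, 8, -10, 9, -12]
Stage 3 (DIFF): s[0]=0, 8-0=8, -10-8=-18, 9--10=19, -12-9=-21 -> [0, 8, -18, 19, -21]
Stage 4 (AMPLIFY -2): 0*-2=0, 8*-2=-16, -18*-2=36, 19*-2=-38, -21*-2=42 -> [0, -16, 36, -38, 42]
Stage 5 (CLIP -16 18): clip(0,-16,18)=0, clip(-16,-16,18)=-16, clip(36,-16,18)=18, clip(-38,-16,18)=-16, clip(42,-16,18)=18 -> [0, -16, 18, -16, 18]
Stage 6 (ABS): |0|=0, |-16|=16, |18|=18, |-16|=16, |18|=18 -> [0, 16, 18, 16, 18]
Output sum: 68

Answer: 68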